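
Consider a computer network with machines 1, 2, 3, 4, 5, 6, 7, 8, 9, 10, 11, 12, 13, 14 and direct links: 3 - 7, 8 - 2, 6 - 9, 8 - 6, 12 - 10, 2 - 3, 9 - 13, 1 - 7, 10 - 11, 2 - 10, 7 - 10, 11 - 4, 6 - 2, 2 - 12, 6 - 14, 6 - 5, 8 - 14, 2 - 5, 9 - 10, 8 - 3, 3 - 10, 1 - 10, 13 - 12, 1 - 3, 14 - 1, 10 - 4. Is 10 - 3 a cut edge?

No

After removing 10 - 3, the path 10-2-3 still connects them, so the edge is not a bridge.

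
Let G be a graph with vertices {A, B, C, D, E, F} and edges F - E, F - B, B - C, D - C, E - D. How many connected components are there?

2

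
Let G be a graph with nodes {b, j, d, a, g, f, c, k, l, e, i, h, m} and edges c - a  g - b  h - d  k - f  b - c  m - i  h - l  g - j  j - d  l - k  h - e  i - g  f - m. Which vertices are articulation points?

Removing b increases the component count from 1 to 2, so b is a cut vertex.
Removing c increases the component count from 1 to 2, so c is a cut vertex.
Removing g increases the component count from 1 to 2, so g is a cut vertex.
Likewise h is a cut vertex.
By contrast removing k leaves 1 component; it is not a cut vertex. No other vertex is a cut vertex either.

b, c, g, h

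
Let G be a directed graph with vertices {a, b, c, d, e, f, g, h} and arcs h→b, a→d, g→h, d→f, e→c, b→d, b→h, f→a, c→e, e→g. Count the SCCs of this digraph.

{a, d, f} are all mutually reachable — one SCC of size 3.
{b, h} are all mutually reachable — one SCC of size 2.
{c, e} are all mutually reachable — one SCC of size 2.
{g} is an SCC by itself.
That gives 4 strongly connected components.

4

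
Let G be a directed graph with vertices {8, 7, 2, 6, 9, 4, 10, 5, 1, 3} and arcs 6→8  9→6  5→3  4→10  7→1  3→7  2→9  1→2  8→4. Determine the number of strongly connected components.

10

{5} is an SCC by itself.
{1} is an SCC by itself.
{10} is an SCC by itself.
{3} is an SCC by itself.
{7} is an SCC by itself.
(and 5 more singleton SCCs)
That gives 10 strongly connected components.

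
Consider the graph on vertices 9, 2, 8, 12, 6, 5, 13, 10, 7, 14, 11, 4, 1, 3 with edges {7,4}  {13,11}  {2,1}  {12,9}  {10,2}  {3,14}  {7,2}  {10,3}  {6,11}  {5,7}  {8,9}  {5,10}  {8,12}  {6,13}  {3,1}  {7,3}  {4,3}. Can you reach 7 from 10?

From 10 we can reach 1, 2, 3, 4, 5, 7, 10, 14, which includes 7.

Yes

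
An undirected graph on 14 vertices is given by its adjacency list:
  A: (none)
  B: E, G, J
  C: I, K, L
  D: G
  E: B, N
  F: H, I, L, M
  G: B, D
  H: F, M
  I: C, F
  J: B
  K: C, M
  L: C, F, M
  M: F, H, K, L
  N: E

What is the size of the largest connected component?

7

A is isolated — a component by itself.
Starting from B we can reach B, D, E, G, J, N. That is one component of size 6.
Starting from C we can reach C, F, H, I, K, L, M. That is one component of size 7.
The largest has 7 vertices.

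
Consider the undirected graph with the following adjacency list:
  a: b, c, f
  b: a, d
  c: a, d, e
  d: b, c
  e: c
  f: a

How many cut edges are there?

2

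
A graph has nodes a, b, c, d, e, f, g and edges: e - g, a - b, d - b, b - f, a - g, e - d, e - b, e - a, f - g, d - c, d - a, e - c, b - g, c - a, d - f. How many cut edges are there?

The edges on the cycle d-a-b-d are not bridges since each lies on that cycle.
Every edge lies on some cycle, so there are no bridges.

0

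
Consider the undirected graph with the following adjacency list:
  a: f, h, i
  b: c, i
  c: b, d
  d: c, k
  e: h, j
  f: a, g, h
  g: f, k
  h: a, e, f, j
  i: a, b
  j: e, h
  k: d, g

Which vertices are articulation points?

Removing h increases the component count from 1 to 2, so h is a cut vertex.
By contrast removing i leaves 1 component; it is not a cut vertex. No other vertex is a cut vertex either.

h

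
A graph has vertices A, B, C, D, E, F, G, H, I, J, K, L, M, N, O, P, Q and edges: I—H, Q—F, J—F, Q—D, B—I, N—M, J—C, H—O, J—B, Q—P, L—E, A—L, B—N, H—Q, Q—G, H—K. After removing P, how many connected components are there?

2

With P gone, the remaining components are: {A, E, L}; {B, C, D, F, G, H, I, J, K, M, N, O, Q}.
That is 2 components.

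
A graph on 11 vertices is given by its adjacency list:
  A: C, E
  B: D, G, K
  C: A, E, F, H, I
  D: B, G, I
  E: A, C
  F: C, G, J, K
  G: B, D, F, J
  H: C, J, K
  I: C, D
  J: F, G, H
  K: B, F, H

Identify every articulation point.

C

Removing C increases the component count from 1 to 2, so C is a cut vertex.
By contrast removing E leaves 1 component; it is not a cut vertex. No other vertex is a cut vertex either.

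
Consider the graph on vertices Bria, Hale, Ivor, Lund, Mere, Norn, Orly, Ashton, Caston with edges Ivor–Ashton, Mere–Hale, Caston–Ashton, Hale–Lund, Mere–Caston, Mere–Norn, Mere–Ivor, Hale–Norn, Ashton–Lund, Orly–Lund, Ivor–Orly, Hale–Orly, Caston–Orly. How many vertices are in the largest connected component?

8

Bria is isolated — a component by itself.
Starting from Hale we can reach Hale, Ivor, Lund, Mere, Norn, Orly, Ashton, Caston. That is one component of size 8.
The largest has 8 vertices.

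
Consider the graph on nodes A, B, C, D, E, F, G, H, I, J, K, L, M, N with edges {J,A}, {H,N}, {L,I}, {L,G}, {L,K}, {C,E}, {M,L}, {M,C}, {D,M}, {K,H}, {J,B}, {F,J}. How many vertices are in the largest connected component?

10

Starting from A we can reach A, B, F, J. That is one component of size 4.
Starting from C we can reach C, D, E, G, H, I, K, L, M, N. That is one component of size 10.
The largest has 10 vertices.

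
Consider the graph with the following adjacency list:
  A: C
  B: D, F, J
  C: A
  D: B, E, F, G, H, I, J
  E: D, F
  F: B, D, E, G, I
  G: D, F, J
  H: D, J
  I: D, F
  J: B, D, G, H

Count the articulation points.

Removing C, for instance, still leaves 2 components. No single vertex removal increases the component count — the graph has no articulation points.

0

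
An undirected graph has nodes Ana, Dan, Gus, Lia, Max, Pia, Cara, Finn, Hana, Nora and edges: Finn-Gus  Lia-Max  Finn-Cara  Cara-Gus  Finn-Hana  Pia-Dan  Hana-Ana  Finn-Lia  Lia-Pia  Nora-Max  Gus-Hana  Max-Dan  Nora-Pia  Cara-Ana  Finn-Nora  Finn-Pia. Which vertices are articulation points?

Removing Finn increases the component count from 1 to 2, so Finn is a cut vertex.
By contrast removing Cara leaves 1 component; it is not a cut vertex. No other vertex is a cut vertex either.

Finn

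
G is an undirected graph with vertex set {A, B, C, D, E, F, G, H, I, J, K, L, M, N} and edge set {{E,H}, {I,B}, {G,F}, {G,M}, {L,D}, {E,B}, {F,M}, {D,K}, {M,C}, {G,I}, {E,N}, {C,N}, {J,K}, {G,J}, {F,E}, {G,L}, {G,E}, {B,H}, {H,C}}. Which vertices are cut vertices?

G

Removing G increases the component count from 2 to 3, so G is a cut vertex.
By contrast removing C leaves 2 components; it is not a cut vertex. No other vertex is a cut vertex either.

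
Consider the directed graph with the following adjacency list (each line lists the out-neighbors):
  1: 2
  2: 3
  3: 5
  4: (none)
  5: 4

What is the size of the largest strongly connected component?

1

{5} is an SCC by itself.
{2} is an SCC by itself.
{4} is an SCC by itself.
{1} is an SCC by itself.
{3} is an SCC by itself.
The largest has 1 vertex.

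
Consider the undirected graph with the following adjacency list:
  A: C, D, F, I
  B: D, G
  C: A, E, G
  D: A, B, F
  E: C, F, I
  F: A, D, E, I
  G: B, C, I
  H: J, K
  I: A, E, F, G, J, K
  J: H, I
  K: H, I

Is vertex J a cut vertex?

Deleting J leaves 1 component (was 1) (its neighbors H, I remain connected to each other), so J is not a cut vertex.

No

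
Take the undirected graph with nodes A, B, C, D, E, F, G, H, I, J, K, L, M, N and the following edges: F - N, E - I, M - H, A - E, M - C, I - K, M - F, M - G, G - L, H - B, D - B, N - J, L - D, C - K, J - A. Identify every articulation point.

M

Removing M increases the component count from 1 to 2, so M is a cut vertex.
By contrast removing I leaves 1 component; it is not a cut vertex. No other vertex is a cut vertex either.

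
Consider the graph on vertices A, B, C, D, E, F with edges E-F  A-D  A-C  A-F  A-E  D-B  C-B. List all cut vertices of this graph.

A

Removing A increases the component count from 1 to 2, so A is a cut vertex.
By contrast removing C leaves 1 component; it is not a cut vertex. No other vertex is a cut vertex either.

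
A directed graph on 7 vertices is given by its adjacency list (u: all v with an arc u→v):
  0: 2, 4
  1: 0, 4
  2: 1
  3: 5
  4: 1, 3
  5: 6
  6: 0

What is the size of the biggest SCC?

{0, 1, 2, 3, 4, 5, 6} are all mutually reachable — one SCC of size 7.
The largest has 7 vertices.

7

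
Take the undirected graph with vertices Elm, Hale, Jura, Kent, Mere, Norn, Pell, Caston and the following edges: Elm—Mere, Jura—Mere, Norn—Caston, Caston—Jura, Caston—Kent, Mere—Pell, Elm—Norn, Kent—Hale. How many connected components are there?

1

Starting from Elm we can reach Elm, Hale, Jura, Kent, Mere, Norn, Pell, Caston. That is one component of size 8.
Total: 1 component.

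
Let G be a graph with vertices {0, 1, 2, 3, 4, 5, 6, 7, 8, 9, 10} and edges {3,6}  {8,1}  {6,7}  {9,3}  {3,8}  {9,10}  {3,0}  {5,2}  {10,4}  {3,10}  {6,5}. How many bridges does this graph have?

8

The edges on the cycle 9-3-10-9 are not bridges since each lies on that cycle.
But removing 6—5 disconnects 6 from 5; removing 3—0 disconnects 3 from 0; removing 10—4 disconnects 10 from 4; removing 3—8 disconnects 3 from 8 — these are bridges.
In total 8 edges are bridges.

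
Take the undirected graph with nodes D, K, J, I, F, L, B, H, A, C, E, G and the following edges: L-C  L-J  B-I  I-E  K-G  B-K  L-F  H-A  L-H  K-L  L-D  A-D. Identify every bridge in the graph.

The edges on the cycle L-H-A-D-L are not bridges since each lies on that cycle.
But removing L-C disconnects L from C; removing B-I disconnects B from I; removing K-G disconnects K from G; removing F-L disconnects F from L — these are bridges.
In total 8 edges are bridges.

B-I, B-K, C-L, E-I, F-L, G-K, J-L, K-L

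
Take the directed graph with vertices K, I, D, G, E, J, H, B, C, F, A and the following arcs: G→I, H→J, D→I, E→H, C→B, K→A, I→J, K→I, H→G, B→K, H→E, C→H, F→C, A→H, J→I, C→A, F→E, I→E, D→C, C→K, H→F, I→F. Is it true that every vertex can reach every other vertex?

There is no directed path from G to D, so the graph is not strongly connected.

No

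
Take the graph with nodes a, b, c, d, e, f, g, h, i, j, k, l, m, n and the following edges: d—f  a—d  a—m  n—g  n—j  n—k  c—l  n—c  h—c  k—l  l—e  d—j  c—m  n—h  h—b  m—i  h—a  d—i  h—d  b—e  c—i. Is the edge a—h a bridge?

No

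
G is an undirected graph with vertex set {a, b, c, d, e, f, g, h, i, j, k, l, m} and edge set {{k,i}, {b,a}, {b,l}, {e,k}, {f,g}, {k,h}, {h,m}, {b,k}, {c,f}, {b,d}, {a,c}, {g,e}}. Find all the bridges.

The edges on the cycle b-a-c-f-g-e-k-b are not bridges since each lies on that cycle.
But removing i—k disconnects i from k; removing h—k disconnects h from k; removing b—l disconnects b from l; removing h—m disconnects h from m — these are bridges.
In total 5 edges are bridges.

b-d, b-l, h-k, h-m, i-k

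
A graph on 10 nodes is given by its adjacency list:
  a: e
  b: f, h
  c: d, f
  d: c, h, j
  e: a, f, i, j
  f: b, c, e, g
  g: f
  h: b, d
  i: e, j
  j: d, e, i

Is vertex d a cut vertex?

No

Deleting d leaves 1 component (was 1) (its neighbors c, h, j remain connected to each other), so d is not a cut vertex.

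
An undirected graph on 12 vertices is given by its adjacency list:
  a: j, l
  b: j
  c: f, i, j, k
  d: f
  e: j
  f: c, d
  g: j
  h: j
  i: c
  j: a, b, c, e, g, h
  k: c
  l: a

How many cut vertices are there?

Removing a increases the component count from 1 to 2, so a is a cut vertex.
Removing c increases the component count from 1 to 4, so c is a cut vertex.
Removing f increases the component count from 1 to 2, so f is a cut vertex.
Likewise j is a cut vertex.
By contrast removing d leaves 1 component; it is not a cut vertex. No other vertex is a cut vertex either.

4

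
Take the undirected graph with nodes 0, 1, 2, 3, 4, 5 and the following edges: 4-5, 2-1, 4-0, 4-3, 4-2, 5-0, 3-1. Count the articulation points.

1

Removing 4 increases the component count from 1 to 2, so 4 is a cut vertex.
By contrast removing 2 leaves 1 component; it is not a cut vertex. No other vertex is a cut vertex either.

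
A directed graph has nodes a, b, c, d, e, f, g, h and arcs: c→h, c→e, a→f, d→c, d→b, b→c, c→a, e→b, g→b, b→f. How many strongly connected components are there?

6

{b, c, e} are all mutually reachable — one SCC of size 3.
{g} is an SCC by itself.
{h} is an SCC by itself.
{f} is an SCC by itself.
{d} is an SCC by itself.
(and 1 more singleton SCC)
That gives 6 strongly connected components.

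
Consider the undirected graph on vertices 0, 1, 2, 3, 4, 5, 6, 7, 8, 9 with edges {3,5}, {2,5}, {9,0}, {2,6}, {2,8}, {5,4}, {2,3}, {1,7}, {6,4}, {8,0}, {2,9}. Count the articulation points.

Removing 2 increases the component count from 2 to 3, so 2 is a cut vertex.
By contrast removing 8 leaves 2 components; it is not a cut vertex. No other vertex is a cut vertex either.

1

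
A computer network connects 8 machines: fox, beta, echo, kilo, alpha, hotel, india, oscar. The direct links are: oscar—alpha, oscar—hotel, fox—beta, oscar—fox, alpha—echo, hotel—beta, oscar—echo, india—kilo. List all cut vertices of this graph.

oscar

Removing oscar increases the component count from 2 to 3, so oscar is a cut vertex.
By contrast removing fox leaves 2 components; it is not a cut vertex. No other vertex is a cut vertex either.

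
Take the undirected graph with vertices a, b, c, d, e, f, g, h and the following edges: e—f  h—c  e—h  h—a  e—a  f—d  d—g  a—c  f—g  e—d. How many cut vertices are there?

Removing e increases the component count from 2 to 3, so e is a cut vertex.
By contrast removing f leaves 2 components; it is not a cut vertex. No other vertex is a cut vertex either.

1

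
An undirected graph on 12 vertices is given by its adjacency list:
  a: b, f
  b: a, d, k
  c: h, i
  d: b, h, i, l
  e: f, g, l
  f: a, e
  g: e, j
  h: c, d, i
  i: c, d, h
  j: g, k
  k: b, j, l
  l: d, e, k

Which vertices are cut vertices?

Removing d increases the component count from 1 to 2, so d is a cut vertex.
By contrast removing h leaves 1 component; it is not a cut vertex. No other vertex is a cut vertex either.

d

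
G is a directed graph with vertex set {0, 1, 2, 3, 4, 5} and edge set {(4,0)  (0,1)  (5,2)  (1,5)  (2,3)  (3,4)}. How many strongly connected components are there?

1

{0, 1, 2, 3, 4, 5} are all mutually reachable — one SCC of size 6.
That gives 1 strongly connected component.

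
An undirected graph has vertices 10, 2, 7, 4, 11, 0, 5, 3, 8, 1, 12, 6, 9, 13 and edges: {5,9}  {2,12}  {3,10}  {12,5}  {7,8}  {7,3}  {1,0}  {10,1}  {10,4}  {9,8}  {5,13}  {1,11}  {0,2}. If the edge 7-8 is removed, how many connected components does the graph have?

2

7 and 8 are still connected via 7-3-10-1-0-2-12-5-9-8, so the component count stays at 2.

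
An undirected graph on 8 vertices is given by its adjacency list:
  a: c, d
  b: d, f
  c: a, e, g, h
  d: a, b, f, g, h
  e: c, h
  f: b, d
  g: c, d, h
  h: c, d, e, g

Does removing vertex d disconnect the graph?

Deleting d raises the number of components from 1 to 2, so d is a cut vertex.

Yes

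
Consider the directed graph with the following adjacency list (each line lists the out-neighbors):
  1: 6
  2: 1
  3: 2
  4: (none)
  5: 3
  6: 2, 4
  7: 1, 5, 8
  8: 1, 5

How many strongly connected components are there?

6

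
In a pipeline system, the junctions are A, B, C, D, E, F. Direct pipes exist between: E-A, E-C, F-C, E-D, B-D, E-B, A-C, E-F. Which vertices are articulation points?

Removing E increases the component count from 1 to 2, so E is a cut vertex.
By contrast removing B leaves 1 component; it is not a cut vertex. No other vertex is a cut vertex either.

E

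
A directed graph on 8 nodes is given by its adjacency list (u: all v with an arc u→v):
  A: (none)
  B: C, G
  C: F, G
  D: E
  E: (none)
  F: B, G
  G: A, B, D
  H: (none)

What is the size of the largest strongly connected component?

{B, C, F, G} are all mutually reachable — one SCC of size 4.
{E} is an SCC by itself.
{H} is an SCC by itself.
{D} is an SCC by itself.
{A} is an SCC by itself.
The largest has 4 vertices.

4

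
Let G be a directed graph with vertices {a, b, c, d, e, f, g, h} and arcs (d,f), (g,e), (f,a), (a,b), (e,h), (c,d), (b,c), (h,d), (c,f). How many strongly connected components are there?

{a, b, c, d, f} are all mutually reachable — one SCC of size 5.
{e} is an SCC by itself.
{h} is an SCC by itself.
{g} is an SCC by itself.
That gives 4 strongly connected components.

4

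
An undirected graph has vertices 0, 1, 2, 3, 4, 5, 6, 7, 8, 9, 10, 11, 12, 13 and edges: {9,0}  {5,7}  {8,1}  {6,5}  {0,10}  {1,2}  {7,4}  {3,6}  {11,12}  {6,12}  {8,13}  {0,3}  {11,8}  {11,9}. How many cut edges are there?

The edges on the cycle 11-9-0-3-6-12-11 are not bridges since each lies on that cycle.
But removing 7 - 4 disconnects 7 from 4; removing 1 - 8 disconnects 1 from 8; removing 0 - 10 disconnects 0 from 10; removing 13 - 8 disconnects 13 from 8 — these are bridges.
In total 8 edges are bridges.

8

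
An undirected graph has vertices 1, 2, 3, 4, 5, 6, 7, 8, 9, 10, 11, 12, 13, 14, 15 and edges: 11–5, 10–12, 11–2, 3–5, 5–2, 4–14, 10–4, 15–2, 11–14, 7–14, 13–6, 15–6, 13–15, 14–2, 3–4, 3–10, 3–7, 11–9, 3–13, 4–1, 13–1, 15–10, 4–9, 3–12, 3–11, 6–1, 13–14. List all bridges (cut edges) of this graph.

The edges on the cycle 13-15-6-13 are not bridges since each lies on that cycle.
Every edge lies on some cycle, so there are no bridges.

none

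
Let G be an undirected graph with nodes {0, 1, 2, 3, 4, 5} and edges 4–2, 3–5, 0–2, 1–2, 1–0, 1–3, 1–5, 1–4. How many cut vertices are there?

1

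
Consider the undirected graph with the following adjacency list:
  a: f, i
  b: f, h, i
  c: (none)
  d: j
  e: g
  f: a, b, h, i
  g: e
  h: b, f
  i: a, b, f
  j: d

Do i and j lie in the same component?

No

The component containing i is {a, b, f, h, i}, and j is not in it.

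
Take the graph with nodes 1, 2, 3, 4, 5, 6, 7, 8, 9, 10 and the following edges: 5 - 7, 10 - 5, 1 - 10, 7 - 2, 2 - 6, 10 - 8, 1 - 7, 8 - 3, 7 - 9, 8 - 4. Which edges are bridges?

The edges on the cycle 1-10-5-7-1 are not bridges since each lies on that cycle.
But removing 10 - 8 disconnects 10 from 8; removing 8 - 4 disconnects 8 from 4; removing 9 - 7 disconnects 9 from 7; removing 7 - 2 disconnects 7 from 2 — these are bridges.
In total 6 edges are bridges.

10-8, 2-6, 2-7, 3-8, 4-8, 7-9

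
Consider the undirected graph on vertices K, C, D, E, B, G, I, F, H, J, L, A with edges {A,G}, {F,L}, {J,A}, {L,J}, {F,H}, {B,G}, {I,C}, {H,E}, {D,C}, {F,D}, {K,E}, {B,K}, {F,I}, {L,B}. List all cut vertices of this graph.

F

Removing F increases the component count from 1 to 2, so F is a cut vertex.
By contrast removing E leaves 1 component; it is not a cut vertex. No other vertex is a cut vertex either.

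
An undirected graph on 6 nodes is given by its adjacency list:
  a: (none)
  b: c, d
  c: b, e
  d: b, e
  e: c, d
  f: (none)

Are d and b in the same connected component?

From d we can reach b, c, d, e, which includes b.

Yes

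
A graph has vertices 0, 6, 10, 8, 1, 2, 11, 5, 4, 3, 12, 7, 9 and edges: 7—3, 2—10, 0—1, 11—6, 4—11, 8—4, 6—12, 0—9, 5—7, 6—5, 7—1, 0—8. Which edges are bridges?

0-9, 10-2, 12-6, 3-7

The edges on the cycle 0-8-4-11-6-5-7-1-0 are not bridges since each lies on that cycle.
But removing 12—6 disconnects 12 from 6; removing 3—7 disconnects 3 from 7; removing 2—10 disconnects 2 from 10; removing 0—9 disconnects 0 from 9 — these are bridges.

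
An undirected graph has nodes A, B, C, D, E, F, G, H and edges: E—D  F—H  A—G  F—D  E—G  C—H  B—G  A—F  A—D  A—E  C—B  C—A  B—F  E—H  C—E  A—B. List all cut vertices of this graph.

none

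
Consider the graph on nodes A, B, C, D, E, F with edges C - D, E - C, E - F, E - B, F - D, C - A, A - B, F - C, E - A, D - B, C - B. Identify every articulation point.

Removing C, for instance, still leaves 1 component. No single vertex removal increases the component count — the graph has no articulation points.

none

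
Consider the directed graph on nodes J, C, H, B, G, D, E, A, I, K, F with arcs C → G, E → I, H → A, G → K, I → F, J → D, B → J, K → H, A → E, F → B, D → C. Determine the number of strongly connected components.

1

{A, B, C, D, E, F, G, H, I, J, K} are all mutually reachable — one SCC of size 11.
That gives 1 strongly connected component.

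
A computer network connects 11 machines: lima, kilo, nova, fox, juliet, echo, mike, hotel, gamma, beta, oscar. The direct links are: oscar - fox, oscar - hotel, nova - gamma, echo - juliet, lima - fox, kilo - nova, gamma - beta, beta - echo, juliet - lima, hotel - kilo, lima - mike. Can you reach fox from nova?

Yes

From nova we can reach fox, beta, echo, kilo, lima, mike, nova, gamma, hotel, oscar, juliet, which includes fox.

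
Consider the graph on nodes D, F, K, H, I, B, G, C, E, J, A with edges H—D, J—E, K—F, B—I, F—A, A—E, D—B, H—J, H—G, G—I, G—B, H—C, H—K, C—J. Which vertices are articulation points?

Removing H increases the component count from 1 to 2, so H is a cut vertex.
By contrast removing F leaves 1 component; it is not a cut vertex. No other vertex is a cut vertex either.

H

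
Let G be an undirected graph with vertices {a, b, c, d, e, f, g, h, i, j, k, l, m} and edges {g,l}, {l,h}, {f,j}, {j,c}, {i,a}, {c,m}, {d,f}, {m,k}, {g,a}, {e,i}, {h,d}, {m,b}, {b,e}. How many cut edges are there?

1

The edges on the cycle g-l-h-d-f-j-c-m-b-e-i-a-g are not bridges since each lies on that cycle.
But removing k–m disconnects k from m — this is a bridge.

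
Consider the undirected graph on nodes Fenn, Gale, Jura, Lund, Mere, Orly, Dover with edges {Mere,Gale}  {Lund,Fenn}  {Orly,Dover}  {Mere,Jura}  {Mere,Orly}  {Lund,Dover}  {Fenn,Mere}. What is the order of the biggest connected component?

7

Starting from Fenn we can reach Fenn, Gale, Jura, Lund, Mere, Orly, Dover. That is one component of size 7.
The largest has 7 vertices.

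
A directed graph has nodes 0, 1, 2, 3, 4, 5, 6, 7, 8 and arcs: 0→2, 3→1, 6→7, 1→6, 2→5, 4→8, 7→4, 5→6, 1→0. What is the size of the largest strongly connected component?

{3} is an SCC by itself.
{0} is an SCC by itself.
{5} is an SCC by itself.
{7} is an SCC by itself.
{4} is an SCC by itself.
(and 4 more singleton SCCs)
The largest has 1 vertex.

1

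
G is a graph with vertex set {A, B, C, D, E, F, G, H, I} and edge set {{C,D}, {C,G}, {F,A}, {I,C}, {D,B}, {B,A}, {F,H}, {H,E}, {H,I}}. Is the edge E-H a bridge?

Yes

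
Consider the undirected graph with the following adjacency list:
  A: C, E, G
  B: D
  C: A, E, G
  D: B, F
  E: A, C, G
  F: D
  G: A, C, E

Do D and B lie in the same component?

Yes

From D we can reach B, D, F, which includes B.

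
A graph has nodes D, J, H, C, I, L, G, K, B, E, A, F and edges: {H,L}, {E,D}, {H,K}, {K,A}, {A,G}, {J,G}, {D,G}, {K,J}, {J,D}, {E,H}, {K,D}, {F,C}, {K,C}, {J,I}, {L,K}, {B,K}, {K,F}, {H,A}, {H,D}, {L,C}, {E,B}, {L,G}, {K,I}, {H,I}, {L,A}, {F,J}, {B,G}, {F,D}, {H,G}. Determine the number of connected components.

1

Starting from A we can reach A, B, C, D, E, F, G, H, I, J, K, L. That is one component of size 12.
Total: 1 component.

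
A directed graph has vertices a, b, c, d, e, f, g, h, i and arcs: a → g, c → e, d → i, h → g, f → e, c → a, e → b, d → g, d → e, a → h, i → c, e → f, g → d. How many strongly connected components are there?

3

{a, c, d, g, h, i} are all mutually reachable — one SCC of size 6.
{e, f} are all mutually reachable — one SCC of size 2.
{b} is an SCC by itself.
That gives 3 strongly connected components.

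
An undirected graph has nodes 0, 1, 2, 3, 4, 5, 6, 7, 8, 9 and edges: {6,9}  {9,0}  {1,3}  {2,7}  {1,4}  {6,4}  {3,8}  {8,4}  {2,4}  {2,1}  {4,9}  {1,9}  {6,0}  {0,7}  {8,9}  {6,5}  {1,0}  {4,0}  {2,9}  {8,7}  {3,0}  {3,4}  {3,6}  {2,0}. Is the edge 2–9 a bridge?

No

After removing 2–9, the path 2-1-9 still connects them, so the edge is not a bridge.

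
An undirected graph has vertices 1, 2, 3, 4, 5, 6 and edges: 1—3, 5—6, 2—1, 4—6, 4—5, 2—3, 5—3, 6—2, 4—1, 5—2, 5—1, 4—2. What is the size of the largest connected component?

Starting from 1 we can reach 1, 2, 3, 4, 5, 6. That is one component of size 6.
The largest has 6 vertices.

6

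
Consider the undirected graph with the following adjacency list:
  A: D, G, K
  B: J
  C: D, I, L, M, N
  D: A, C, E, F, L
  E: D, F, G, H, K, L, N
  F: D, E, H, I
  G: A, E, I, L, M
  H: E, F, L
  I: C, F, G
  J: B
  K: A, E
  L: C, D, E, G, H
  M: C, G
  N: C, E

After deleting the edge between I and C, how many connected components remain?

I and C are still connected via I-F-D-C, so the component count stays at 2.

2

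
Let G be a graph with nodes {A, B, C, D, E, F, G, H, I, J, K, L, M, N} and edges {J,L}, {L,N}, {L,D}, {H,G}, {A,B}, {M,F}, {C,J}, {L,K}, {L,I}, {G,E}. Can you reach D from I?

Yes

From I we can reach C, D, I, J, K, L, N, which includes D.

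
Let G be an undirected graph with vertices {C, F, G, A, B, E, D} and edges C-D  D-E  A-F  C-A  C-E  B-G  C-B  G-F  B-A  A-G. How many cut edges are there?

0

The edges on the cycle C-D-E-C are not bridges since each lies on that cycle.
Every edge lies on some cycle, so there are no bridges.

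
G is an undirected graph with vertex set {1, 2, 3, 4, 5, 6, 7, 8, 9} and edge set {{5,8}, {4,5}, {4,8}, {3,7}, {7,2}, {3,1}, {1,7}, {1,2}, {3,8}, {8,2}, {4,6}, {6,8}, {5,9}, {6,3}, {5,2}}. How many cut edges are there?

1

The edges on the cycle 3-1-7-3 are not bridges since each lies on that cycle.
But removing 5-9 disconnects 5 from 9 — this is a bridge.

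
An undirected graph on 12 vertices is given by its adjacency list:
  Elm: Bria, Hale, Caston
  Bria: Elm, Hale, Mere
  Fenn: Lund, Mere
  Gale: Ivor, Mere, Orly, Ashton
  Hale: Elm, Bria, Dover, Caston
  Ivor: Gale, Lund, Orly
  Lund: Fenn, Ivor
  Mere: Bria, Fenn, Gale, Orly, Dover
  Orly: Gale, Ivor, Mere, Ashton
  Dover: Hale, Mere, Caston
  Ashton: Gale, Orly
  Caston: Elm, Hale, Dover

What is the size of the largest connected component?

Starting from Elm we can reach Elm, Bria, Fenn, Gale, Hale, Ivor, Lund, Mere, Orly, Dover, Ashton, Caston. That is one component of size 12.
The largest has 12 vertices.

12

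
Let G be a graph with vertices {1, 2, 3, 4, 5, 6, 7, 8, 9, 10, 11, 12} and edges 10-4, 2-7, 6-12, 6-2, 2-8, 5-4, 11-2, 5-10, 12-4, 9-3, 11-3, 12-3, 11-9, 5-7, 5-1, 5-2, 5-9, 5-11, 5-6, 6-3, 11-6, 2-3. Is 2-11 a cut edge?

After removing 2-11, the path 2-5-11 still connects them, so the edge is not a bridge.

No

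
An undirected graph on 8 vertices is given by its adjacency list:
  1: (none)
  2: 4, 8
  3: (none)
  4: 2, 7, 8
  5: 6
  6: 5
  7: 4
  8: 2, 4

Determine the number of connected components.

4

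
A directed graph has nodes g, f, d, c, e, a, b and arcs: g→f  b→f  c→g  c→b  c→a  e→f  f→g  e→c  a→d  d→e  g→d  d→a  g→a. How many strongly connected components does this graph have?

1

{a, b, c, d, e, f, g} are all mutually reachable — one SCC of size 7.
That gives 1 strongly connected component.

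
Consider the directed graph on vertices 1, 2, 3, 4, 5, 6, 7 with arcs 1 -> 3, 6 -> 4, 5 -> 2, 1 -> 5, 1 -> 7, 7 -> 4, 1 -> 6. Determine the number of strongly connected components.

7

{6} is an SCC by itself.
{5} is an SCC by itself.
{7} is an SCC by itself.
{4} is an SCC by itself.
{3} is an SCC by itself.
(and 2 more singleton SCCs)
That gives 7 strongly connected components.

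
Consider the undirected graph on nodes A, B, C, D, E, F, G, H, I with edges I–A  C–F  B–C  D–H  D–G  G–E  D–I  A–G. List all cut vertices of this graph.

C, D, G

Removing C increases the component count from 2 to 3, so C is a cut vertex.
Removing D increases the component count from 2 to 3, so D is a cut vertex.
Removing G increases the component count from 2 to 3, so G is a cut vertex.
By contrast removing E leaves 2 components; it is not a cut vertex. No other vertex is a cut vertex either.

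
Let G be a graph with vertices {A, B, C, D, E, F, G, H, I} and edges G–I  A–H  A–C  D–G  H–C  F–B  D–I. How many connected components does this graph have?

4

E is isolated — a component by itself.
Starting from B we can reach B, F. That is one component of size 2.
Starting from A we can reach A, C, H. That is one component of size 3.
Starting from D we can reach D, G, I. That is one component of size 3.
Total: 4 components.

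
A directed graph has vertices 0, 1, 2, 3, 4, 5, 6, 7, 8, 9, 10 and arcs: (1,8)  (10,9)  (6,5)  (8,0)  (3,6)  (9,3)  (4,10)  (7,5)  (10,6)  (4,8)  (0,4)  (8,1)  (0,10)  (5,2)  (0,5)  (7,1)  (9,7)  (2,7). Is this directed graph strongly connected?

From 6 we can reach every vertex (0, 1, 2, 3, 4, 5, 6, 7, 8, 9, 10), and every vertex can reach 6 (0, 1, 2, 3, 4, 5, 6, 7, 8, 9, 10). So the whole graph is one strongly connected component.

Yes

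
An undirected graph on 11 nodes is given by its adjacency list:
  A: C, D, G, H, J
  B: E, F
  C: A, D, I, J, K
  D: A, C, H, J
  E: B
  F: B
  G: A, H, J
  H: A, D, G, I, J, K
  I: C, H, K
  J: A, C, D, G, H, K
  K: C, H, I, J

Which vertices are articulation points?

B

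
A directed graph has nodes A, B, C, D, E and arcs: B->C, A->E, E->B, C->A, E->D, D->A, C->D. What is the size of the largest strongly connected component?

{A, B, C, D, E} are all mutually reachable — one SCC of size 5.
The largest has 5 vertices.

5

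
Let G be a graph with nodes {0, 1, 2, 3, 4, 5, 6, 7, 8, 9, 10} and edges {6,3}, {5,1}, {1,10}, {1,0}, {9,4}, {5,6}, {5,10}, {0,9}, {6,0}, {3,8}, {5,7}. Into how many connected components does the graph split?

2

2 is isolated — a component by itself.
Starting from 0 we can reach 0, 1, 3, 4, 5, 6, 7, 8, 9, 10. That is one component of size 10.
Total: 2 components.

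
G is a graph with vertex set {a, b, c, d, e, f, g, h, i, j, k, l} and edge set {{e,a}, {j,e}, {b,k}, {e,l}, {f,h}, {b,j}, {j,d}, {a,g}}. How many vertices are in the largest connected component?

i is isolated — a component by itself.
c is isolated — a component by itself.
Starting from f we can reach f, h. That is one component of size 2.
Starting from a we can reach a, b, d, e, g, j, k, l. That is one component of size 8.
The largest has 8 vertices.

8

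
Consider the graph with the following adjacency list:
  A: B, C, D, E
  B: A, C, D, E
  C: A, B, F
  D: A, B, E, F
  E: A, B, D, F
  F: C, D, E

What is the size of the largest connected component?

6

Starting from A we can reach A, B, C, D, E, F. That is one component of size 6.
The largest has 6 vertices.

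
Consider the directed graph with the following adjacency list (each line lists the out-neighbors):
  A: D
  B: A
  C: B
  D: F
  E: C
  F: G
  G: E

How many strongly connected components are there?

1

{A, B, C, D, E, F, G} are all mutually reachable — one SCC of size 7.
That gives 1 strongly connected component.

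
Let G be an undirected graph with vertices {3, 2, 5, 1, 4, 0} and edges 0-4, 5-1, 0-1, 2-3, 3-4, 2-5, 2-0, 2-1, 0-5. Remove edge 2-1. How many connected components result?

1

2 and 1 are still connected via 2-0-1, so the component count stays at 1.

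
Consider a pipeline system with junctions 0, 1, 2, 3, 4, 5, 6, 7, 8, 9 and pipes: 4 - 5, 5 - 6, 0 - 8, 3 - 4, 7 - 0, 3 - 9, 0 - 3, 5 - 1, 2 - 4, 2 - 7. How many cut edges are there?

5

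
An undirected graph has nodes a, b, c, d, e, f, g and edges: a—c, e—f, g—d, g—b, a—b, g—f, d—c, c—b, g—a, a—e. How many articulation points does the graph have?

Removing f, for instance, still leaves 1 component. No single vertex removal increases the component count — the graph has no articulation points.

0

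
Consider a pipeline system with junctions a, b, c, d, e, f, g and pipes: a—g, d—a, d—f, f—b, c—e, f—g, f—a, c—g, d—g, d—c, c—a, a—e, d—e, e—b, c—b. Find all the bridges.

none

The edges on the cycle d-c-e-d are not bridges since each lies on that cycle.
Every edge lies on some cycle, so there are no bridges.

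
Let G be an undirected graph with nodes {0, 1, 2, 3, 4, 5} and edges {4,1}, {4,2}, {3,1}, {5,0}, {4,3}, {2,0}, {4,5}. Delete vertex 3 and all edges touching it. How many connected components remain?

1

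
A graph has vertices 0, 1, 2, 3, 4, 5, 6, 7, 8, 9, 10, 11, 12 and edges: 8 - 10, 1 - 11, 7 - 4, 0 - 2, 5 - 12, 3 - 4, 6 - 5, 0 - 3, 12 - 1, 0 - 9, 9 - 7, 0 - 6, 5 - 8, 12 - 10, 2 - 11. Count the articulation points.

Removing 0 increases the component count from 1 to 2, so 0 is a cut vertex.
By contrast removing 3 leaves 1 component; it is not a cut vertex. No other vertex is a cut vertex either.

1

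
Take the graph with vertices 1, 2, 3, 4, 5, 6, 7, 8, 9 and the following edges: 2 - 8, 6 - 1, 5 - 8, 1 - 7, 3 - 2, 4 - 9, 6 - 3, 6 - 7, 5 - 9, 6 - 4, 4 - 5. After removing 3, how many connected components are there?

1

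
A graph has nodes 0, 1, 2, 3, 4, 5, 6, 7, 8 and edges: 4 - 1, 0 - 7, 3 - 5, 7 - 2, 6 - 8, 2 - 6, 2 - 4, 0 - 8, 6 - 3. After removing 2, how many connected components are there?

With 2 gone, the remaining components are: {1, 4}; {0, 3, 5, 6, 7, 8}.
That is 2 components.

2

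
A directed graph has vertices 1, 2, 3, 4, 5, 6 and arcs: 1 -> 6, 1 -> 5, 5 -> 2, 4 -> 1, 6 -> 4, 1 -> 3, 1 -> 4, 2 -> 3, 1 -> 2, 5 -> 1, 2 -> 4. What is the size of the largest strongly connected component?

{1, 2, 4, 5, 6} are all mutually reachable — one SCC of size 5.
{3} is an SCC by itself.
The largest has 5 vertices.

5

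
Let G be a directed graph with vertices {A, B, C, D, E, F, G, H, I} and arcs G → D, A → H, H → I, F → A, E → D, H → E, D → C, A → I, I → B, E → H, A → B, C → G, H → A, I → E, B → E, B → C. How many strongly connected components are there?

{A, B, E, H, I} are all mutually reachable — one SCC of size 5.
{C, D, G} are all mutually reachable — one SCC of size 3.
{F} is an SCC by itself.
That gives 3 strongly connected components.

3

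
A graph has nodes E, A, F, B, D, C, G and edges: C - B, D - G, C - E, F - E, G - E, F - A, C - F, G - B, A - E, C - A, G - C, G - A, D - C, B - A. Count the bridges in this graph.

0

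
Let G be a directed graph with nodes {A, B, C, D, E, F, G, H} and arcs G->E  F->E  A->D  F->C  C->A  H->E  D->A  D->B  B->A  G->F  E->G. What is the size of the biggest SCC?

3

{A, B, D} are all mutually reachable — one SCC of size 3.
{E, F, G} are all mutually reachable — one SCC of size 3.
{C} is an SCC by itself.
{H} is an SCC by itself.
The largest has 3 vertices.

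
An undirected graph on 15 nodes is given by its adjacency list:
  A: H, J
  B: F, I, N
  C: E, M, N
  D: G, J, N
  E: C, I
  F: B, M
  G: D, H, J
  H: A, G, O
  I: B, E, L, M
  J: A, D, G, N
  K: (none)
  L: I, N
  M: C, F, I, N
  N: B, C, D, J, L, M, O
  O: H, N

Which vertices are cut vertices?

N

Removing N increases the component count from 2 to 3, so N is a cut vertex.
By contrast removing D leaves 2 components; it is not a cut vertex. No other vertex is a cut vertex either.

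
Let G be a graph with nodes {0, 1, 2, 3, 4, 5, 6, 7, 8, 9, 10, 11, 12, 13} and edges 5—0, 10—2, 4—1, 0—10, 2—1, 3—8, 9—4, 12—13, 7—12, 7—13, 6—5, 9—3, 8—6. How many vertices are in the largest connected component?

10

11 is isolated — a component by itself.
Starting from 7 we can reach 7, 12, 13. That is one component of size 3.
Starting from 0 we can reach 0, 1, 2, 3, 4, 5, 6, 8, 9, 10. That is one component of size 10.
The largest has 10 vertices.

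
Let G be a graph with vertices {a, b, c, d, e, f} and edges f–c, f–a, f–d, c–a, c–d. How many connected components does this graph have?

3

e is isolated — a component by itself.
b is isolated — a component by itself.
Starting from a we can reach a, c, d, f. That is one component of size 4.
Total: 3 components.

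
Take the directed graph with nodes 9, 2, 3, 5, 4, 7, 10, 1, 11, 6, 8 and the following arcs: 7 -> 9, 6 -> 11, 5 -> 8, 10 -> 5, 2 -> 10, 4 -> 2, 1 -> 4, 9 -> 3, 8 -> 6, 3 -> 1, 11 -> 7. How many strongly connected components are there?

1

{1, 2, 3, 4, 5, 6, 7, 8, 9, 10, 11} are all mutually reachable — one SCC of size 11.
That gives 1 strongly connected component.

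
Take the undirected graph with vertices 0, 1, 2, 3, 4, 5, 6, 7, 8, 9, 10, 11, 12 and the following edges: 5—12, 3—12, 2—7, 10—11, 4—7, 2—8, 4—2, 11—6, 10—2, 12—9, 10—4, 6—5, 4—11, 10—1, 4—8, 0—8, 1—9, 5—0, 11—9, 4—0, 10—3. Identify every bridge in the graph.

none

The edges on the cycle 10-4-11-6-5-12-9-1-10 are not bridges since each lies on that cycle.
Every edge lies on some cycle, so there are no bridges.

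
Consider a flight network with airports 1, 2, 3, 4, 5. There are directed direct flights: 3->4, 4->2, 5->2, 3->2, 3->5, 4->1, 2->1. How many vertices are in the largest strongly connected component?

1

{3} is an SCC by itself.
{1} is an SCC by itself.
{2} is an SCC by itself.
{4} is an SCC by itself.
{5} is an SCC by itself.
The largest has 1 vertex.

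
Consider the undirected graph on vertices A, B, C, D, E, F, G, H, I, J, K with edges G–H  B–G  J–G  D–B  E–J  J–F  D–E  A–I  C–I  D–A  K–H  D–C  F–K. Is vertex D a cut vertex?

Deleting D raises the number of components from 1 to 2, so D is a cut vertex.

Yes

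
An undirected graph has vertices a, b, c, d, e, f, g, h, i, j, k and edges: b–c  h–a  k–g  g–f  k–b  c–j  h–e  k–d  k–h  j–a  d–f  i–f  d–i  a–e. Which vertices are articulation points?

Removing k increases the component count from 1 to 2, so k is a cut vertex.
By contrast removing c leaves 1 component; it is not a cut vertex. No other vertex is a cut vertex either.

k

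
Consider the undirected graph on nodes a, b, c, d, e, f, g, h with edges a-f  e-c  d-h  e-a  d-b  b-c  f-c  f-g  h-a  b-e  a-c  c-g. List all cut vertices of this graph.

none

Removing a, for instance, still leaves 1 component. No single vertex removal increases the component count — the graph has no articulation points.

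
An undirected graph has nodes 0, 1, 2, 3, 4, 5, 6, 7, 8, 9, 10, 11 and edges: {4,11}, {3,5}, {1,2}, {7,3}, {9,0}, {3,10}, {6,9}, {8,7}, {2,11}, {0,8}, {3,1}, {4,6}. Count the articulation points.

1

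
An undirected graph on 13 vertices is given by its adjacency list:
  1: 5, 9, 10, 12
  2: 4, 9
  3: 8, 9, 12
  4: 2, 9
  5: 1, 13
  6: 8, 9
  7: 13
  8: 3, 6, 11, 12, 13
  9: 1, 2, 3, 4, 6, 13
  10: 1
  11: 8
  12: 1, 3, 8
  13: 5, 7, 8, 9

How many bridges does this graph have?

The edges on the cycle 9-4-2-9 are not bridges since each lies on that cycle.
But removing 8-11 disconnects 8 from 11; removing 10-1 disconnects 10 from 1; removing 13-7 disconnects 13 from 7 — these are bridges.
That makes 3 bridges.

3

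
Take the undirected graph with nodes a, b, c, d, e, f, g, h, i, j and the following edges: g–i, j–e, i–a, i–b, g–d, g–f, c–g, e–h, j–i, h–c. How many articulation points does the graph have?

2

Removing g increases the component count from 1 to 3, so g is a cut vertex.
Removing i increases the component count from 1 to 3, so i is a cut vertex.
By contrast removing c leaves 1 component; it is not a cut vertex. No other vertex is a cut vertex either.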